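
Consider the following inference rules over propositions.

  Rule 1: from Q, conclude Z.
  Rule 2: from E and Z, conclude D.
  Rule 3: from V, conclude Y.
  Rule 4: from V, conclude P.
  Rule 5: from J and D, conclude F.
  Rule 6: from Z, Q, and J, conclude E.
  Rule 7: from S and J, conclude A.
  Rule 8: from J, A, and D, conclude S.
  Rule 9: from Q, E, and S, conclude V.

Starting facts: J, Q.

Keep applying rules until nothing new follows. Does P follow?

P would need V (Rule 4), but V is never established.

No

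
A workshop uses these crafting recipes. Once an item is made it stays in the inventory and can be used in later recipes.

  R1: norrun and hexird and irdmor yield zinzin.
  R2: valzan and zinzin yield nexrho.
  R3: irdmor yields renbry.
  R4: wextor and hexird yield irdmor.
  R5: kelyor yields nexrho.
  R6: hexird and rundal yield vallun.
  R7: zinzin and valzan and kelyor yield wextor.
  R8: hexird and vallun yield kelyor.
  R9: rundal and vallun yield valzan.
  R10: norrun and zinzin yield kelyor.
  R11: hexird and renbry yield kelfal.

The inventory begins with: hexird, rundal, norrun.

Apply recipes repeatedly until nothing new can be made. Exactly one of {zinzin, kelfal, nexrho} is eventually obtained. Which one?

nexrho

Using R6, hexird and rundal make vallun.
Using R8, hexird and vallun make kelyor.
Using R5, kelyor makes nexrho.
zinzin would need norrun, hexird, and irdmor (R1), but irdmor is never obtained. kelfal would need hexird and renbry (R11), but renbry is never obtained.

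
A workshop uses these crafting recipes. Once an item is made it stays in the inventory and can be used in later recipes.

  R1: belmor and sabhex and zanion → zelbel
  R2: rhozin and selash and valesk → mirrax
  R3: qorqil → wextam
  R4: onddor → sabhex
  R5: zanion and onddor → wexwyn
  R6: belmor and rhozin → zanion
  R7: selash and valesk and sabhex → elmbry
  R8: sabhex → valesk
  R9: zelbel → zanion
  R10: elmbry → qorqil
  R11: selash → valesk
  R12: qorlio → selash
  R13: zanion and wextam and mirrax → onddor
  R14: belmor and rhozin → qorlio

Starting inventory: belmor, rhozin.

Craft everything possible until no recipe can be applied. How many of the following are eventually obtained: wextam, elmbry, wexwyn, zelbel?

wextam would need qorqil (R3), but qorqil is never obtained.
elmbry would need selash, valesk, and sabhex (R7), but sabhex is never obtained.
wexwyn would need zanion and onddor (R5), but onddor is never obtained.
zelbel would need belmor, sabhex, and zanion (R1), but sabhex is never obtained.
None of the 4 are reached.

0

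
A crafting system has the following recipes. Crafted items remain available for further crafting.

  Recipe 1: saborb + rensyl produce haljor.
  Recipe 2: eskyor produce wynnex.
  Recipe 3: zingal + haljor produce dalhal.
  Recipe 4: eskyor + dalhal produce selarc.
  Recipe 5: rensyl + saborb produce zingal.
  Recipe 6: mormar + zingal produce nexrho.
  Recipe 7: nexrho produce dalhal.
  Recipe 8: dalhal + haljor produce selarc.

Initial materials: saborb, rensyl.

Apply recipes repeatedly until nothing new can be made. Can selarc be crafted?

Yes

saborb + rensyl → haljor (Recipe 1).
rensyl + saborb → zingal (Recipe 5).
Using Recipe 3, zingal and haljor make dalhal.
Using Recipe 8, dalhal and haljor make selarc.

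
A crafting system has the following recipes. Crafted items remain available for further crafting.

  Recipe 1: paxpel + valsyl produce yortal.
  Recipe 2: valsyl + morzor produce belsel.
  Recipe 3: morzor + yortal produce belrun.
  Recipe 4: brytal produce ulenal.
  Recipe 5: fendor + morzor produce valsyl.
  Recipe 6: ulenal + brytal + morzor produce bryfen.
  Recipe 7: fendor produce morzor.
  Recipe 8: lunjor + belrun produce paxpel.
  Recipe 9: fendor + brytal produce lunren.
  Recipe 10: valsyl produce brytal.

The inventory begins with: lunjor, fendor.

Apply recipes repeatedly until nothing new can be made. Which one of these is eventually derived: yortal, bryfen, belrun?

Using Recipe 7, fendor makes morzor.
Using Recipe 5, fendor and morzor make valsyl.
valsyl → brytal (Recipe 10).
brytal → ulenal (Recipe 4).
ulenal + brytal + morzor → bryfen (Recipe 6).
belrun would need morzor and yortal (Recipe 3), but yortal is never obtained. yortal would need paxpel and valsyl (Recipe 1), but paxpel is never obtained.

bryfen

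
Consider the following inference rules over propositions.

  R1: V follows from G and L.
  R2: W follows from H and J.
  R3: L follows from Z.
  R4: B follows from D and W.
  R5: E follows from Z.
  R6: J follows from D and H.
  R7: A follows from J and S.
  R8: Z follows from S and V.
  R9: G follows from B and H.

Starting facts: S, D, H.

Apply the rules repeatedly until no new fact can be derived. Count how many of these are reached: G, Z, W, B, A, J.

5

D and H hold, so J follows (R6).
From J and S, R7 gives A.
H and J hold, so W follows (R2).
From D and W, R4 gives B.
B and H hold, so G follows (R9).
G: reached.
Z would need S and V (R8), but V is never established.
W: reached.
B: reached.
A: reached.
J: reached.
Reached: G, W, B, A, and J — 5 of the 6.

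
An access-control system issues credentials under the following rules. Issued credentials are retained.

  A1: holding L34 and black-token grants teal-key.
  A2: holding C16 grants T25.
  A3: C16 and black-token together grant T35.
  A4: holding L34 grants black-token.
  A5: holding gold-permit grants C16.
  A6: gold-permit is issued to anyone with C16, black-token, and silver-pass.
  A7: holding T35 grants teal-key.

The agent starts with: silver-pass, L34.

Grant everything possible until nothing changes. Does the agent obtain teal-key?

Yes

Holding L34 grants black-token (A4).
Holding L34 and black-token grants teal-key (A1).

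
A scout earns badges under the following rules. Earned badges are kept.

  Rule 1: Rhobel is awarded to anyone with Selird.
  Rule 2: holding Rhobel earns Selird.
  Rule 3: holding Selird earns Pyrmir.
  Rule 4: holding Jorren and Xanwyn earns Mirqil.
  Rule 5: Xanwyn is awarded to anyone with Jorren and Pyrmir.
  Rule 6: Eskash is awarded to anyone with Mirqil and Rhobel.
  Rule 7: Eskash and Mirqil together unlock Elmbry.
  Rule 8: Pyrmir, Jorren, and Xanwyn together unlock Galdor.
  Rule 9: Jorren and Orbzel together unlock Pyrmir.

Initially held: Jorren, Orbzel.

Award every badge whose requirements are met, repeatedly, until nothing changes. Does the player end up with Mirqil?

With Jorren and Orbzel, Pyrmir is earned (Rule 9).
With Jorren and Pyrmir, Xanwyn is earned (Rule 5).
With Jorren and Xanwyn, Mirqil is earned (Rule 4).

Yes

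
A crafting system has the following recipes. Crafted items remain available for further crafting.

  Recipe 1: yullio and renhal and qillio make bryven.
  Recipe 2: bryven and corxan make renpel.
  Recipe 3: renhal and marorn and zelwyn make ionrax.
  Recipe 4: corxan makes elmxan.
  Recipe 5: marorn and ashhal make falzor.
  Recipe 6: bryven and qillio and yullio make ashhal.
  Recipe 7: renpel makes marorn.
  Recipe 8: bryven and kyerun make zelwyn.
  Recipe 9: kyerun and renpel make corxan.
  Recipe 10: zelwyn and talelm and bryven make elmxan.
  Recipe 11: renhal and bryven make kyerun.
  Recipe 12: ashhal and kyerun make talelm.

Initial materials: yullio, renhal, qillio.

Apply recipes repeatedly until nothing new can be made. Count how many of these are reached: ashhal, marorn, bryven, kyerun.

Using Recipe 1, yullio, renhal, and qillio make bryven.
Using Recipe 6, bryven, qillio, and yullio make ashhal.
Using Recipe 11, renhal and bryven make kyerun.
ashhal: reached.
marorn would need renpel (Recipe 7), but renpel is never obtained.
bryven: reached.
kyerun: reached.
Reached: ashhal, bryven, and kyerun — 3 of the 4.

3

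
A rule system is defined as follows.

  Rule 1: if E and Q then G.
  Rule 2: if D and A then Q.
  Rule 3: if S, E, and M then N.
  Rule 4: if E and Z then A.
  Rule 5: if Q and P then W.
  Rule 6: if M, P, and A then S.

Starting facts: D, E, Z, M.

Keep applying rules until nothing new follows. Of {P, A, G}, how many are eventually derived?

2

From E and Z, Rule 4 gives A.
From D and A, Rule 2 gives Q.
E and Q hold, so G follows (Rule 1).
No rule produces P, and it is not given.
A: reached.
G: reached.
Reached: A and G — 2 of the 3.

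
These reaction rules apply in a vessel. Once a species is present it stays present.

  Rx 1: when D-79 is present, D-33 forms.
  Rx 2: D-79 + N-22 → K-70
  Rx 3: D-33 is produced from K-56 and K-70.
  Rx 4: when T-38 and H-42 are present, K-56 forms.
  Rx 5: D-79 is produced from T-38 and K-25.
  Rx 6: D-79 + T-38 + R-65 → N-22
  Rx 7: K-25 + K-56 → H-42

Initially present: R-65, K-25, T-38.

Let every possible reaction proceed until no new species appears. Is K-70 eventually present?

Yes

T-38 and K-25 present → D-79 forms (Rx 5).
D-79, T-38, and R-65 present → N-22 forms (Rx 6).
D-79 and N-22 present → K-70 forms (Rx 2).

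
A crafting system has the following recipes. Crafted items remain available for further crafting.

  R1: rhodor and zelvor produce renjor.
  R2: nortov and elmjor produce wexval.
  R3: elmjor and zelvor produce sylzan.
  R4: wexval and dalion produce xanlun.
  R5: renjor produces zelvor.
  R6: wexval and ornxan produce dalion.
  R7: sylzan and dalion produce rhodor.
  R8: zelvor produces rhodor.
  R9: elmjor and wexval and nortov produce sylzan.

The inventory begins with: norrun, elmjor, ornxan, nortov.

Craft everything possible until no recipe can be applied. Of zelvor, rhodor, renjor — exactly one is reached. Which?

Using R2, nortov and elmjor make wexval.
elmjor and wexval and nortov → sylzan (R9).
Using R6, wexval and ornxan make dalion.
Using R7, sylzan and dalion make rhodor.
renjor would need rhodor and zelvor (R1), but zelvor is never obtained. zelvor would need renjor (R5), but renjor is never obtained.

rhodor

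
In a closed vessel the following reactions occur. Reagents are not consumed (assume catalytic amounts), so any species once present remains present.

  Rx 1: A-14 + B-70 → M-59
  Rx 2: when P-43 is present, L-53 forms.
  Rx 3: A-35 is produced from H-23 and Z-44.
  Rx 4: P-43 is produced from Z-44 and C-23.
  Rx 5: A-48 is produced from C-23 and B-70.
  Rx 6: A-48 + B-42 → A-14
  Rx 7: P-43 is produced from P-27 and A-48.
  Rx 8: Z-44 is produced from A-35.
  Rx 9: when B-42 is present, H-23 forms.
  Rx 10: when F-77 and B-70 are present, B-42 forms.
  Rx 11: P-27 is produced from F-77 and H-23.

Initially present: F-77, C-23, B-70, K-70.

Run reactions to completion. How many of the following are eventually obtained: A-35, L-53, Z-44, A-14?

2

F-77 and B-70 present → B-42 forms (Rx 10).
C-23 and B-70 present → A-48 forms (Rx 5).
A-48 and B-42 present → A-14 forms (Rx 6).
B-42 present → H-23 forms (Rx 9).
F-77 and H-23 present → P-27 forms (Rx 11).
P-27 and A-48 present → P-43 forms (Rx 7).
P-43 present → L-53 forms (Rx 2).
A-35 would need H-23 and Z-44 (Rx 3), but Z-44 never forms.
L-53: reached.
Z-44 would need A-35 (Rx 8), but A-35 never forms.
A-14: reached.
Reached: L-53 and A-14 — 2 of the 4.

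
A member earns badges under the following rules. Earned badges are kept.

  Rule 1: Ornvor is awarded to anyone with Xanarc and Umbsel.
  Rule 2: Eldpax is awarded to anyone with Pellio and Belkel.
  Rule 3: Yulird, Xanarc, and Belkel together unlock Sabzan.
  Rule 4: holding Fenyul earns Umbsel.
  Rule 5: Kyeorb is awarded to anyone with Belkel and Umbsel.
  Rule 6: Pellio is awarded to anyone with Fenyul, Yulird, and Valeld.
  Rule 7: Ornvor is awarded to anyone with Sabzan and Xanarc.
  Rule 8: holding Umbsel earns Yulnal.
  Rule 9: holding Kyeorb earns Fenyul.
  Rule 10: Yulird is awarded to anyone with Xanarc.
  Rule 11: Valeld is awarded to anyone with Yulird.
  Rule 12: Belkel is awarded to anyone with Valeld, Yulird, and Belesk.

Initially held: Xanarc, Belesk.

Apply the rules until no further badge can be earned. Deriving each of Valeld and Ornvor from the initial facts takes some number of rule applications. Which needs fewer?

Valeld: With Xanarc, Yulird is earned (Rule 10). With Yulird, Valeld is earned (Rule 11). [2 rule applications]
Ornvor: With Xanarc, Yulird is earned (Rule 10). With Yulird, Valeld is earned (Rule 11). With Valeld, Yulird, and Belesk, Belkel is earned (Rule 12). With Yulird, Xanarc, and Belkel, Sabzan is earned (Rule 3). With Sabzan and Xanarc, Ornvor is earned (Rule 7). [5 rule applications]
Valeld needs fewer.

Valeld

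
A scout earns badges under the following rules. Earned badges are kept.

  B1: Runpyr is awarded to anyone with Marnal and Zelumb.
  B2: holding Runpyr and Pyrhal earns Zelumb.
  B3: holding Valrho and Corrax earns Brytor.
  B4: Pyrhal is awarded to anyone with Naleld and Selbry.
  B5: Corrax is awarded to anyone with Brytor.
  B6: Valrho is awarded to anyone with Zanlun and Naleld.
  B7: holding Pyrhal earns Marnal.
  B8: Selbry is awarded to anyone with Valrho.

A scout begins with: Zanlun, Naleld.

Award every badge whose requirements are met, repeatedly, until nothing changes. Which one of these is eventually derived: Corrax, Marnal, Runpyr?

With Zanlun and Naleld, Valrho is earned (B6).
With Valrho, Selbry is earned (B8).
With Naleld and Selbry, Pyrhal is earned (B4).
With Pyrhal, Marnal is earned (B7).
Corrax would need Brytor (B5), but Brytor is never earned. Runpyr would need Marnal and Zelumb (B1), but Zelumb is never earned.

Marnal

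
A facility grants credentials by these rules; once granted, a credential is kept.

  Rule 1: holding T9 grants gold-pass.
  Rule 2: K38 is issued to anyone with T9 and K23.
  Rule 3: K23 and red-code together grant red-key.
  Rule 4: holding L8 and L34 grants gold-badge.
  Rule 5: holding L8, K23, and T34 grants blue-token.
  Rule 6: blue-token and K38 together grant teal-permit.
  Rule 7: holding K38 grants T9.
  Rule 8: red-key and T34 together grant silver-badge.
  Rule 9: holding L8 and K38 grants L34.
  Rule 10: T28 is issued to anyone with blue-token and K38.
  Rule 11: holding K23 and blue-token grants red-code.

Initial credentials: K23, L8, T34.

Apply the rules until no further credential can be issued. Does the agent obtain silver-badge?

Yes

Holding L8, K23, and T34 grants blue-token (Rule 5).
Holding K23 and blue-token grants red-code (Rule 11).
Holding K23 and red-code grants red-key (Rule 3).
Holding red-key and T34 grants silver-badge (Rule 8).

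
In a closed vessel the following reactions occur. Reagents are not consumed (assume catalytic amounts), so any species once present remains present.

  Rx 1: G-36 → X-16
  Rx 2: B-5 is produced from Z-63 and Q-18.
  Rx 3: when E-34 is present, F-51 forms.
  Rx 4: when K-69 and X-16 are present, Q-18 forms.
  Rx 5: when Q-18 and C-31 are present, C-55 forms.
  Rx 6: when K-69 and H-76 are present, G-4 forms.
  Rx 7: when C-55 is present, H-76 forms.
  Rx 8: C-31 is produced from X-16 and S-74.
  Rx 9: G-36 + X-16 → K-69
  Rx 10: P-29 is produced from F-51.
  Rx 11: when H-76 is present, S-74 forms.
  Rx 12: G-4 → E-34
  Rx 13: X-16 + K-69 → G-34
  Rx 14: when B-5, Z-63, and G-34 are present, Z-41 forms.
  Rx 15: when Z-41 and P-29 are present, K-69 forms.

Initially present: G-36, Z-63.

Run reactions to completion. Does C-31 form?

C-31 would need X-16 and S-74 (Rx 8), but S-74 never forms.

No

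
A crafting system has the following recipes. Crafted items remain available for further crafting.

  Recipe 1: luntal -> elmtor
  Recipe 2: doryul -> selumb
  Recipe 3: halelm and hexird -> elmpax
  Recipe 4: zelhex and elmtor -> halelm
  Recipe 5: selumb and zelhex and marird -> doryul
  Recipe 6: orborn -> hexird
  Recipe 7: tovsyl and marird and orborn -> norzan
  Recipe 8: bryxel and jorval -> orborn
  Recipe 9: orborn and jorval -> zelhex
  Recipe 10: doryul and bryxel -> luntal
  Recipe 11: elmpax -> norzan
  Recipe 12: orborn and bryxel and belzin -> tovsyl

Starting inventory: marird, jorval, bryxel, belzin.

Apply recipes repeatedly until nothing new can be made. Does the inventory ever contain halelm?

No

halelm would need zelhex and elmtor (Recipe 4), but elmtor is never obtained.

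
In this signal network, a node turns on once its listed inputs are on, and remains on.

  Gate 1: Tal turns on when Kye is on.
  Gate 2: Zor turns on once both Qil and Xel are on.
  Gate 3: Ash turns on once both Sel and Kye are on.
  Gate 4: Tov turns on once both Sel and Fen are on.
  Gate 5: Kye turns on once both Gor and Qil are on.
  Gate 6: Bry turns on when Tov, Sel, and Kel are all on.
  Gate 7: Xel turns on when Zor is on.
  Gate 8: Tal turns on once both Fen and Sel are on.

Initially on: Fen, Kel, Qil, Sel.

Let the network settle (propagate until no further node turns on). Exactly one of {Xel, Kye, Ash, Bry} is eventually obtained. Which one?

Sel and Fen are on, so Tov turns on (Gate 4).
Gate 6: Tov, Sel, and Kel on → Bry on.
Ash would need Sel and Kye (Gate 3), but Kye never turns on. Kye would need Gor and Qil (Gate 5), but Gor never turns on. Xel would need Zor (Gate 7), but Zor never turns on.

Bry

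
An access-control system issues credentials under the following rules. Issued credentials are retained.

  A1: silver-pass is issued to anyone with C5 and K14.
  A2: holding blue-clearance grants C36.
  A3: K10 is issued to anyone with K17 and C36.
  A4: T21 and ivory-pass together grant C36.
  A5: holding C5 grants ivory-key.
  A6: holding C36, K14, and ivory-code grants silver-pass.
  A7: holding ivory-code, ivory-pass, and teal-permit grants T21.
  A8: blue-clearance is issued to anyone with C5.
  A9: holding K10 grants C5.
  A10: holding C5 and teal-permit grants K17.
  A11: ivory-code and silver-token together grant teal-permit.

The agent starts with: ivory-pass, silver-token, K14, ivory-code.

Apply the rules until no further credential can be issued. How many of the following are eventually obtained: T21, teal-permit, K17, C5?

Holding ivory-code and silver-token grants teal-permit (A11).
Holding ivory-code, ivory-pass, and teal-permit grants T21 (A7).
T21: reached.
teal-permit: reached.
K17 would need C5 and teal-permit (A10), but C5 is never granted.
C5 would need K10 (A9), but K10 is never granted.
Reached: T21 and teal-permit — 2 of the 4.

2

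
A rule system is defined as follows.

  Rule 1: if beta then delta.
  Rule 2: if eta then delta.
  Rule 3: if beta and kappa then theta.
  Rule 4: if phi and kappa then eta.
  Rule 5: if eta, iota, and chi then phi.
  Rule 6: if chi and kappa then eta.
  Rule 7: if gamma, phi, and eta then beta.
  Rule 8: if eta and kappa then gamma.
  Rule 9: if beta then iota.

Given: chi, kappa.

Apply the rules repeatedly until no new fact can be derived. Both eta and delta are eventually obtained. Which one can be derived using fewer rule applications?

eta

eta: chi and kappa hold, so eta follows (Rule 6). [1 rule application]
delta: From chi and kappa, Rule 6 gives eta. From eta, Rule 2 gives delta. [2 rule applications]
eta needs fewer.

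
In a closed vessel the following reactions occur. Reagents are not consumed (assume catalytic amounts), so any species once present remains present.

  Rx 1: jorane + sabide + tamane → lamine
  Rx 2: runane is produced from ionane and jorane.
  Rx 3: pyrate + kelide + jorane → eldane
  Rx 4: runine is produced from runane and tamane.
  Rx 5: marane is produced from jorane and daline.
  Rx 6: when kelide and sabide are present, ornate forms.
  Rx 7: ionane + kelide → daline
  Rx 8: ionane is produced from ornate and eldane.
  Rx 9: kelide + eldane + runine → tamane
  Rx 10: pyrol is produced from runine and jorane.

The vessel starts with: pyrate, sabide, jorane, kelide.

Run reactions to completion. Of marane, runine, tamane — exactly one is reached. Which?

marane

kelide and sabide present → ornate forms (Rx 6).
pyrate, kelide, and jorane present → eldane forms (Rx 3).
ornate and eldane present → ionane forms (Rx 8).
ionane and kelide present → daline forms (Rx 7).
jorane and daline present → marane forms (Rx 5).
tamane would need kelide, eldane, and runine (Rx 9), but runine never forms. runine would need runane and tamane (Rx 4), but tamane never forms.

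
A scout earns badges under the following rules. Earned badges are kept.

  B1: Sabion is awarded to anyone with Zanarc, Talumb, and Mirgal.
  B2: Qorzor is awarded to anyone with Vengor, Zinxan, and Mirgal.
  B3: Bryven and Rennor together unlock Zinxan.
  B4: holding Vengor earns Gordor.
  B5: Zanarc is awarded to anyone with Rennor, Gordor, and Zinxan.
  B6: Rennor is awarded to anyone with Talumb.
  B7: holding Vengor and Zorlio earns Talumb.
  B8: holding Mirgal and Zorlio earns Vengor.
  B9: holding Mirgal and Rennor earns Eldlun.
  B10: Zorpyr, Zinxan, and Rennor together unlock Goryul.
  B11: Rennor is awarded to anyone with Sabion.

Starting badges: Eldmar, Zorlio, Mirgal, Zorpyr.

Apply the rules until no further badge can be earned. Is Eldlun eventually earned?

With Mirgal and Zorlio, Vengor is earned (B8).
With Vengor and Zorlio, Talumb is earned (B7).
With Talumb, Rennor is earned (B6).
With Mirgal and Rennor, Eldlun is earned (B9).

Yes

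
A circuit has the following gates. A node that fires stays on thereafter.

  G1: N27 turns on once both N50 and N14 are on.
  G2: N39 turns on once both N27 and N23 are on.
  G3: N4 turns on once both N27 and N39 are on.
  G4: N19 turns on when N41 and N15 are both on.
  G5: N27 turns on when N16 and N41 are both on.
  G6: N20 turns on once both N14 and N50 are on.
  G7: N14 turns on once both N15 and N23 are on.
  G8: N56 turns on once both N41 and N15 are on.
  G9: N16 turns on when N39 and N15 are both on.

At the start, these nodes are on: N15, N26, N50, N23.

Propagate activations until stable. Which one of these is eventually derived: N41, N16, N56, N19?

N16

N15 and N23 are on, so N14 turns on (G7).
G1: N50 and N14 on → N27 on.
N27 and N23 are on, so N39 turns on (G2).
N39 and N15 are on, so N16 turns on (G9).
N19 would need N41 and N15 (G4), but N41 never turns on. No rule produces N41, and it is not given. N56 would need N41 and N15 (G8), but N41 never turns on.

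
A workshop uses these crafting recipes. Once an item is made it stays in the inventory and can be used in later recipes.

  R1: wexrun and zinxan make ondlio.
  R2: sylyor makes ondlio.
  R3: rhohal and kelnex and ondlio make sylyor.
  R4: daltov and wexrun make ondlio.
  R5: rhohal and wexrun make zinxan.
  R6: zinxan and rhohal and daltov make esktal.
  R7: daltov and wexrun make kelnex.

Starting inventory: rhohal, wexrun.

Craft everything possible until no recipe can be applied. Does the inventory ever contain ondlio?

Using R5, rhohal and wexrun make zinxan.
Using R1, wexrun and zinxan make ondlio.

Yes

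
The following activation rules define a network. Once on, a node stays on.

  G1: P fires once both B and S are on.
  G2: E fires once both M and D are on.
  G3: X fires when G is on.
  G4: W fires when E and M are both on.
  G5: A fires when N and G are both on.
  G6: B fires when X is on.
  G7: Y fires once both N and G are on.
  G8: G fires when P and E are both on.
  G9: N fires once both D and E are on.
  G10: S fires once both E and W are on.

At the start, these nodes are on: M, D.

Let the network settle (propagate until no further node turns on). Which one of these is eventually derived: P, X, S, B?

S

G2: M and D on → E on.
G4: E and M on → W on.
G10: E and W on → S on.
B would need X (G6), but X never turns on. X would need G (G3), but G never turns on. P would need B and S (G1), but B never turns on.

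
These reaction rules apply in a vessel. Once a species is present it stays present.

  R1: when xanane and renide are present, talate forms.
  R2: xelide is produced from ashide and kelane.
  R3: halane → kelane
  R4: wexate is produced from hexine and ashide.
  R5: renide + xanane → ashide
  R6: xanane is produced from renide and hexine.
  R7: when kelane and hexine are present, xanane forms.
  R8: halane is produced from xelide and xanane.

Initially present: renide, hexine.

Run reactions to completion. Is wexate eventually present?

renide and hexine present → xanane forms (R6).
renide and xanane present → ashide forms (R5).
hexine and ashide present → wexate forms (R4).

Yes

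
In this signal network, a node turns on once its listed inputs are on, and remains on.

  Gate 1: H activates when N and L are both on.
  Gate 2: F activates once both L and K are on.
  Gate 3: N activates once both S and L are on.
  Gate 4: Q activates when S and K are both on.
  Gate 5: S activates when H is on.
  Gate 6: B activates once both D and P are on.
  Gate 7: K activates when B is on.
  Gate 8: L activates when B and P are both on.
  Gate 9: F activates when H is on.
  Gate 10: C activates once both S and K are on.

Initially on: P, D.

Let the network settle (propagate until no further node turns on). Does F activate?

Gate 6: D and P on → B on.
Gate 7: B on → K on.
B and P are on, so L activates (Gate 8).
Gate 2: L and K on → F on.

Yes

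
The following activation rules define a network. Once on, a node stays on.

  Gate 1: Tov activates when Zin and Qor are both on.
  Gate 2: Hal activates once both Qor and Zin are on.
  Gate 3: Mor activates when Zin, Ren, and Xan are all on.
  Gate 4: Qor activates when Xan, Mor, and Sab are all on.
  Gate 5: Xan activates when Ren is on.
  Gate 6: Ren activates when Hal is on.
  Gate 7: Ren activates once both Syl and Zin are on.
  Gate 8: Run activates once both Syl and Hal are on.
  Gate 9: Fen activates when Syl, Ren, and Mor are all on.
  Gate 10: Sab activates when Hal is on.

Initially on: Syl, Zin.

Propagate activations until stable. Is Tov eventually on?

Tov would need Zin and Qor (Gate 1), but Qor never turns on.

No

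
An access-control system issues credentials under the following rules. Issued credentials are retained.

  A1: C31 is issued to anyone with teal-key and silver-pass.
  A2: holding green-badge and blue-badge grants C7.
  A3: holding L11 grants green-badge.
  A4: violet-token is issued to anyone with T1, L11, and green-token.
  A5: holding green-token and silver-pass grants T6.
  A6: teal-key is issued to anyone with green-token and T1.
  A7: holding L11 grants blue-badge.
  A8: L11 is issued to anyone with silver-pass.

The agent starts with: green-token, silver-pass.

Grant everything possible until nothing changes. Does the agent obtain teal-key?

No

teal-key would need green-token and T1 (A6), but T1 is never granted.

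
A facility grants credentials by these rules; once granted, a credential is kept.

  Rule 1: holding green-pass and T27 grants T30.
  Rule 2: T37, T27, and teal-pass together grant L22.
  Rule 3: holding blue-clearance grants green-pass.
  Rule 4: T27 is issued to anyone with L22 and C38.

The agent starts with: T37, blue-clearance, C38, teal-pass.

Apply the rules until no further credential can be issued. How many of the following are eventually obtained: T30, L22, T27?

0

T30 would need green-pass and T27 (Rule 1), but T27 is never granted.
L22 would need T37, T27, and teal-pass (Rule 2), but T27 is never granted.
T27 would need L22 and C38 (Rule 4), but L22 is never granted.
None of the 3 are reached.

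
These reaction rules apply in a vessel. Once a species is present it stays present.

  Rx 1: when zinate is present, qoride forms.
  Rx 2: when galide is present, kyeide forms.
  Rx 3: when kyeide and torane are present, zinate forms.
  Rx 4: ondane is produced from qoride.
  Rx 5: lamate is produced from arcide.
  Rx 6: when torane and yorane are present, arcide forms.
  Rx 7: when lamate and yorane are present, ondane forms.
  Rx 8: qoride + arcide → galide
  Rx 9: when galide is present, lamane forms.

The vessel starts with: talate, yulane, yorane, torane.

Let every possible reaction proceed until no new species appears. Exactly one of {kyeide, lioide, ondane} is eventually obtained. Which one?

torane and yorane present → arcide forms (Rx 6).
arcide present → lamate forms (Rx 5).
lamate and yorane present → ondane forms (Rx 7).
No rule produces lioide, and it is not given. kyeide would need galide (Rx 2), but galide never forms.

ondane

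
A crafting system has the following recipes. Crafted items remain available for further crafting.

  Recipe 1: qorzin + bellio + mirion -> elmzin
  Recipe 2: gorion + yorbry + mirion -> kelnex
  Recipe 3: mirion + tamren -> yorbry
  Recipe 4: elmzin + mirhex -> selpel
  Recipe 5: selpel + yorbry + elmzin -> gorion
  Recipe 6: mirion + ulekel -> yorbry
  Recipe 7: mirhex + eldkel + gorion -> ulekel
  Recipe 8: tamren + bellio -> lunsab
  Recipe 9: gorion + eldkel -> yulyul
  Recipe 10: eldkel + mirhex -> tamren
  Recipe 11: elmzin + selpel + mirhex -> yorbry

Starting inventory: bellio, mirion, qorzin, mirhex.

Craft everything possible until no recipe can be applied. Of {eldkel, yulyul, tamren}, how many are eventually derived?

0

No rule produces eldkel, and it is not given.
yulyul would need gorion and eldkel (Recipe 9), but eldkel is never obtained.
tamren would need eldkel and mirhex (Recipe 10), but eldkel is never obtained.
None of the 3 are reached.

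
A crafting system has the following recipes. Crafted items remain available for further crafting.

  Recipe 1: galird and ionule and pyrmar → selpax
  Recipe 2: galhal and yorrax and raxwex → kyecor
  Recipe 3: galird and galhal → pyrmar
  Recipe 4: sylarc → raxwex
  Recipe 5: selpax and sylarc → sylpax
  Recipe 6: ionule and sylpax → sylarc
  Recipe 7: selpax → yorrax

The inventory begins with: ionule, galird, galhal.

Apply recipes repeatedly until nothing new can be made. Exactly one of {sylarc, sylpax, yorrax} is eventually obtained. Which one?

yorrax

Using Recipe 3, galird and galhal make pyrmar.
Using Recipe 1, galird, ionule, and pyrmar make selpax.
Using Recipe 7, selpax makes yorrax.
sylpax would need selpax and sylarc (Recipe 5), but sylarc is never obtained. sylarc would need ionule and sylpax (Recipe 6), but sylpax is never obtained.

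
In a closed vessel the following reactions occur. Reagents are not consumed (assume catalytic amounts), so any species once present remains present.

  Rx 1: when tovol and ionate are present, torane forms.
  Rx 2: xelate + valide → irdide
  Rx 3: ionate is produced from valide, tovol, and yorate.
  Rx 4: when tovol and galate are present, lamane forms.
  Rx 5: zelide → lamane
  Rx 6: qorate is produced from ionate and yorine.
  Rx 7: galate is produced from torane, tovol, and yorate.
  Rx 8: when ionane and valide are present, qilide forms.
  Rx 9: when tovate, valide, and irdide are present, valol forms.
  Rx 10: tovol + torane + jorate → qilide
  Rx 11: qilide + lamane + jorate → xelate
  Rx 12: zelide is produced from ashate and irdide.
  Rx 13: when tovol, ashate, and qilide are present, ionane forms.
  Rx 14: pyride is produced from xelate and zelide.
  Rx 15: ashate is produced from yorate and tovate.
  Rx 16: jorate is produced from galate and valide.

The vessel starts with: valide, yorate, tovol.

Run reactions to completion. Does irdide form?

valide, tovol, and yorate present → ionate forms (Rx 3).
tovol and ionate present → torane forms (Rx 1).
torane, tovol, and yorate present → galate forms (Rx 7).
tovol and galate present → lamane forms (Rx 4).
galate and valide present → jorate forms (Rx 16).
tovol, torane, and jorate present → qilide forms (Rx 10).
qilide, lamane, and jorate present → xelate forms (Rx 11).
xelate and valide present → irdide forms (Rx 2).

Yes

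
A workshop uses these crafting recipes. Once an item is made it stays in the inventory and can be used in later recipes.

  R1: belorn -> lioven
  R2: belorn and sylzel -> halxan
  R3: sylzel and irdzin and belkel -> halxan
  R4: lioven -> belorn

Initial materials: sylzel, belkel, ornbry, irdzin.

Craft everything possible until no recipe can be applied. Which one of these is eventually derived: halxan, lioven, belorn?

halxan

Using R3, sylzel, irdzin, and belkel make halxan.
belorn would need lioven (R4), but lioven is never obtained. lioven would need belorn (R1), but belorn is never obtained.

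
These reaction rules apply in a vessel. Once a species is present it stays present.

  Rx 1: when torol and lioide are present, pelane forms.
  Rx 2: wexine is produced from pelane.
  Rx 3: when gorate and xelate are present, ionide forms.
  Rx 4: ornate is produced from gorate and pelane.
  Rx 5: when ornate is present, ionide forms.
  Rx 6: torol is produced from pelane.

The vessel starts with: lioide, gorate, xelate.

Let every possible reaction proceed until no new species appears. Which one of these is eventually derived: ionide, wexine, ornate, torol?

ionide

gorate and xelate present → ionide forms (Rx 3).
torol would need pelane (Rx 6), but pelane never forms. ornate would need gorate and pelane (Rx 4), but pelane never forms. wexine would need pelane (Rx 2), but pelane never forms.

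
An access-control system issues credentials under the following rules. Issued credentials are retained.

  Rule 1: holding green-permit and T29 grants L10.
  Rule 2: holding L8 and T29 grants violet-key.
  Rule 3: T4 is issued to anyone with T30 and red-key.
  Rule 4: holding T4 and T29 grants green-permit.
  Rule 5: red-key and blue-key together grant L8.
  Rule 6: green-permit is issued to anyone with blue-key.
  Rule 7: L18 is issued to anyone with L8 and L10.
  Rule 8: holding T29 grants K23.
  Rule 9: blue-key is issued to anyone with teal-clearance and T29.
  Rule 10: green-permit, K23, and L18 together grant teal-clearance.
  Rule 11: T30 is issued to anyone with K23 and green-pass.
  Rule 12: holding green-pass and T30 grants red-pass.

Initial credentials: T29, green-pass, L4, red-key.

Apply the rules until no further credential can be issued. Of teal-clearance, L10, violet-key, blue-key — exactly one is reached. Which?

Holding T29 grants K23 (Rule 8).
Holding K23 and green-pass grants T30 (Rule 11).
Holding T30 and red-key grants T4 (Rule 3).
Holding T4 and T29 grants green-permit (Rule 4).
Holding green-permit and T29 grants L10 (Rule 1).
teal-clearance would need green-permit, K23, and L18 (Rule 10), but L18 is never granted. violet-key would need L8 and T29 (Rule 2), but L8 is never granted. blue-key would need teal-clearance and T29 (Rule 9), but teal-clearance is never granted.

L10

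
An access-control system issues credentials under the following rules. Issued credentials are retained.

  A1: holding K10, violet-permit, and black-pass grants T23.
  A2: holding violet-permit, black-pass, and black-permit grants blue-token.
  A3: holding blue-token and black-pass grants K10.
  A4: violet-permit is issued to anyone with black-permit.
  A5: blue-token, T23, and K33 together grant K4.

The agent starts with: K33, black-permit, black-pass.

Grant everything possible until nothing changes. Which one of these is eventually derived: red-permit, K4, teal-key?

K4

Holding black-permit grants violet-permit (A4).
Holding violet-permit, black-pass, and black-permit grants blue-token (A2).
Holding blue-token and black-pass grants K10 (A3).
Holding K10, violet-permit, and black-pass grants T23 (A1).
Holding blue-token, T23, and K33 grants K4 (A5).
No rule produces teal-key, and it is not given. No rule produces red-permit, and it is not given.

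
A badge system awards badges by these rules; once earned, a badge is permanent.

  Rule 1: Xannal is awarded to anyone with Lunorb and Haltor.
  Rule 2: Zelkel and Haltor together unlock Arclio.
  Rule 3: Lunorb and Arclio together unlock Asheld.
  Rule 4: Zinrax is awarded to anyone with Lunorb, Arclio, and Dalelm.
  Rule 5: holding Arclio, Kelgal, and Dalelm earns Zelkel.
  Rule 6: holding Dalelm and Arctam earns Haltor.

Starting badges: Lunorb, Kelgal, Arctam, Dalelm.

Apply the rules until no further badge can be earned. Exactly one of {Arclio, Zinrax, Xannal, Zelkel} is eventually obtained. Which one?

With Dalelm and Arctam, Haltor is earned (Rule 6).
With Lunorb and Haltor, Xannal is earned (Rule 1).
Arclio would need Zelkel and Haltor (Rule 2), but Zelkel is never earned. Zelkel would need Arclio, Kelgal, and Dalelm (Rule 5), but Arclio is never earned. Zinrax would need Lunorb, Arclio, and Dalelm (Rule 4), but Arclio is never earned.

Xannal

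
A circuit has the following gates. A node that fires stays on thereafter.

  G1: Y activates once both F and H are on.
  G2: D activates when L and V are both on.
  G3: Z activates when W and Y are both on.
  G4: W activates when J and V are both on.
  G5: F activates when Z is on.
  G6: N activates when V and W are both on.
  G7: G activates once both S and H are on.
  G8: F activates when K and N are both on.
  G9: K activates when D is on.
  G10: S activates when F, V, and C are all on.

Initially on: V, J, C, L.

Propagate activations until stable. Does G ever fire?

G would need S and H (G7), but H never turns on.

No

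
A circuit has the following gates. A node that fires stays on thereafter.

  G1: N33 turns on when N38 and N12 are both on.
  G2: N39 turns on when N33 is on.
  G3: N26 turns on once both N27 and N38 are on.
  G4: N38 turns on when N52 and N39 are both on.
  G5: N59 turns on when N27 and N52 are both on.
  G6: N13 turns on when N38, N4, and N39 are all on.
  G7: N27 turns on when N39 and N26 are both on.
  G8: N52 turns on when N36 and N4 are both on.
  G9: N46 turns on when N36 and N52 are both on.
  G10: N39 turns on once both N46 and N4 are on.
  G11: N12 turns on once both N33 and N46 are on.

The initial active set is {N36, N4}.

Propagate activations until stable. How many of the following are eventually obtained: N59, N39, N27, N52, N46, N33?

G8: N36 and N4 on → N52 on.
G9: N36 and N52 on → N46 on.
N46 and N4 are on, so N39 turns on (G10).
N59 would need N27 and N52 (G5), but N27 never turns on.
N39: reached.
N27 would need N39 and N26 (G7), but N26 never turns on.
N52: reached.
N46: reached.
N33 would need N38 and N12 (G1), but N12 never turns on.
Reached: N39, N52, and N46 — 3 of the 6.

3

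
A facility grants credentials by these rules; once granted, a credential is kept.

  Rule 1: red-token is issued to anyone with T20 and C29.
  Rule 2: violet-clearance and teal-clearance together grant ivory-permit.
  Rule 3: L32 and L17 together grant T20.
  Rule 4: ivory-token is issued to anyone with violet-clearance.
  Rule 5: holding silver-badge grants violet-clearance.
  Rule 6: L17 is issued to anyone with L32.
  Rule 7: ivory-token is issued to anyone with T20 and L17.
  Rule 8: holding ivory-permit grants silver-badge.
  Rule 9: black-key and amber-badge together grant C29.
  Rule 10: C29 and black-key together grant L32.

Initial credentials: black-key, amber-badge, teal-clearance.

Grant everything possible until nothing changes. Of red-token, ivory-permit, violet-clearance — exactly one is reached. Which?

red-token

Holding black-key and amber-badge grants C29 (Rule 9).
Holding C29 and black-key grants L32 (Rule 10).
Holding L32 grants L17 (Rule 6).
Holding L32 and L17 grants T20 (Rule 3).
Holding T20 and C29 grants red-token (Rule 1).
ivory-permit would need violet-clearance and teal-clearance (Rule 2), but violet-clearance is never granted. violet-clearance would need silver-badge (Rule 5), but silver-badge is never granted.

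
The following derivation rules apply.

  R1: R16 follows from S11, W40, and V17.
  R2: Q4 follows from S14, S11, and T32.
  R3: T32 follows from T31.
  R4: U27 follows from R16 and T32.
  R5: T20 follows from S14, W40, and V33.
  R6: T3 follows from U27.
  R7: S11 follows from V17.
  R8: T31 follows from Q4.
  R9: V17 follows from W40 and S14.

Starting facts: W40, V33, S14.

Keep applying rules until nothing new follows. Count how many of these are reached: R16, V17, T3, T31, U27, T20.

3

S14, W40, and V33 hold, so T20 follows (R5).
W40 and S14 hold, so V17 follows (R9).
From V17, R7 gives S11.
S11, W40, and V17 hold, so R16 follows (R1).
R16: reached.
V17: reached.
T3 would need U27 (R6), but U27 is never established.
T31 would need Q4 (R8), but Q4 is never established.
U27 would need R16 and T32 (R4), but T32 is never established.
T20: reached.
Reached: R16, V17, and T20 — 3 of the 6.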